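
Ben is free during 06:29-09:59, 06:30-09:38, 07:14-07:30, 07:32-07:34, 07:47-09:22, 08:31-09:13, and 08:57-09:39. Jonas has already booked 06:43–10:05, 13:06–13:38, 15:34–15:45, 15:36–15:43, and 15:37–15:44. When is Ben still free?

Merge the first list: 06:29–09:59.
Merge the second list: 06:43–10:05, 13:06–13:38, 15:34–15:45.
06:29–09:59 \ B = 06:29–06:43.

06:29–06:43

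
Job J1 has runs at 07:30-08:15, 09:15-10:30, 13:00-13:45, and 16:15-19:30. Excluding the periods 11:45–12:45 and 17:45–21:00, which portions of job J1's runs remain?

07:30–08:15, 09:15–10:30, 13:00–13:45, 16:15–17:45

07:30–08:15: no B overlap → unchanged.
09:15–10:30: no B overlap → unchanged.
13:00–13:45: no B overlap → unchanged.
16:15–19:30 minus B → 16:15–17:45.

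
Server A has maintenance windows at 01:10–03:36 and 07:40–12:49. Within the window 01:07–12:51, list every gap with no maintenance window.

01:07-01:10, 03:36-07:40, 12:49-12:51

After merging, the occupied span is 01:10-03:36, 07:40-12:49.
Uncovered inside 01:07-12:51: 01:07-01:10, 03:36-07:40, 12:49-12:51.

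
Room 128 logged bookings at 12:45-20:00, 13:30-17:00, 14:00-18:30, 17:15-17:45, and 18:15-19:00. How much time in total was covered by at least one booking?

Merged: 12:45–20:00.
Length: 7 h 15 min.

7 h 15 min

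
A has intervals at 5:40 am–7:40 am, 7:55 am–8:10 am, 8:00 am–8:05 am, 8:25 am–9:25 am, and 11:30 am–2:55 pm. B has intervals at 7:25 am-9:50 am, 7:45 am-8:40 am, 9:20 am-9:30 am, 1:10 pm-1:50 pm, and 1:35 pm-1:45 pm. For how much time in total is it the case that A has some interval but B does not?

A, merged: 5:40 am–7:40 am, 7:55 am–8:10 am, 8:25 am–9:25 am, 11:30 am–2:55 pm.
B, merged: 7:25 am–9:50 am, 1:10 pm–1:50 pm.
A \ B = 5:40 am–7:25 am, 11:30 am–1:10 pm, 1:50 pm–2:55 pm.
Total: 1 h 45 min + 1 h 40 min + 1 h 5 min = 4 h 30 min.

4 h 30 min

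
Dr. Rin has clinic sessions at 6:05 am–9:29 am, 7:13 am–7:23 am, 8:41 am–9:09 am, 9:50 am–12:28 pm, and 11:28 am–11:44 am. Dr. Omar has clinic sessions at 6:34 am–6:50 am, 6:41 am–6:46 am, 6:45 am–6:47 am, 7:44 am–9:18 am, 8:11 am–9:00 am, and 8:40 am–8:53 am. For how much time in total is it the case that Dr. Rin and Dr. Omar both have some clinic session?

First set merges to 6:05 am–9:29 am, 9:50 am–12:28 pm.
Second set merges to 6:34 am–6:50 am, 7:44 am–9:18 am.
A ∩ B = 6:34 am–6:50 am, 7:44 am–9:18 am.
Total: 16 min + 1 h 34 min = 1 h 50 min.

1 h 50 min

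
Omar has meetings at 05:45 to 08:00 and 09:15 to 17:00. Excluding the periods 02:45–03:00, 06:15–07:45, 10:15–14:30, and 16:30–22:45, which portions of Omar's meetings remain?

05:45-08:00 with B removed leaves 05:45-06:15, 07:45-08:00.
09:15-17:00 with B removed leaves 09:15-10:15, 14:30-16:30.

05:45-06:15, 07:45-08:00, 09:15-10:15, 14:30-16:30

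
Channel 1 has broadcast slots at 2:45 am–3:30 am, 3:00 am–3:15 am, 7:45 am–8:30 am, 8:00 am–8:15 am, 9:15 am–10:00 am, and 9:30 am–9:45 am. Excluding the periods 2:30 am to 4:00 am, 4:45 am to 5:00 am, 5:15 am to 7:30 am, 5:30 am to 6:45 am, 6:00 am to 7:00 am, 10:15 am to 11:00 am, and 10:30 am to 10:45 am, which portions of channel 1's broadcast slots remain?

A, merged: 2:45 am–3:30 am, 7:45 am–8:30 am, 9:15 am–10:00 am.
B, merged: 2:30 am–4:00 am, 4:45 am–5:00 am, 5:15 am–7:30 am, 10:15 am–11:00 am.
2:45 am–3:30 am: fully covered by B → removed.
7:45 am–8:30 am: no B overlap → unchanged.
9:15 am–10:00 am: no B overlap → unchanged.

7:45 am–8:30 am, 9:15 am–10:00 am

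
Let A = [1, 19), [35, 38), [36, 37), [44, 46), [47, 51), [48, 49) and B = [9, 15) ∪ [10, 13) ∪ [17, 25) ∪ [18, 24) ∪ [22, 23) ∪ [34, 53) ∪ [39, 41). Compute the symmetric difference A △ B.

[1, 9) ∪ [15, 17) ∪ [19, 25) ∪ [34, 35) ∪ [38, 44) ∪ [46, 47) ∪ [51, 53)

First set merges to [1, 19), [35, 38), [44, 46), [47, 51).
Second set merges to [9, 15), [17, 25), [34, 53).
A but not B: [1, 9), [15, 17).
B but not A: [19, 25), [34, 35), [38, 44), [46, 47), [51, 53).
Combining gives A △ B.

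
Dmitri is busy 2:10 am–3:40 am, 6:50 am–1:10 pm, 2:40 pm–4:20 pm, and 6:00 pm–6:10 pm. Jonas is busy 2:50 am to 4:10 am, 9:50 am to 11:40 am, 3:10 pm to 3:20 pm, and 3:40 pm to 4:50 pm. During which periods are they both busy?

2:10 am–3:40 am overlaps B on 2:50 am–3:40 am.
6:50 am–1:10 pm overlaps B on 9:50 am–11:40 am.
2:40 pm–4:20 pm overlaps B on 3:10 pm–3:20 pm, 3:40 pm–4:20 pm.
6:00 pm–6:10 pm falls entirely outside B.

2:50 am–3:40 am, 9:50 am–11:40 am, 3:10 pm–3:20 pm, 3:40 pm–4:20 pm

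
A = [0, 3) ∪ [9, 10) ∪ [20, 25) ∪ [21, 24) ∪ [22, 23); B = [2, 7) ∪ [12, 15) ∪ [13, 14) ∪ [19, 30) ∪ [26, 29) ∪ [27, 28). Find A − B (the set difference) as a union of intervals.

[0, 2) ∪ [9, 10)

Merge the first list: [0, 3), [9, 10), [20, 25).
Merge the second list: [2, 7), [12, 15), [19, 30).
[0, 3) \ B = [0, 2).
[9, 10): nothing removed.
[20, 25): entirely removed.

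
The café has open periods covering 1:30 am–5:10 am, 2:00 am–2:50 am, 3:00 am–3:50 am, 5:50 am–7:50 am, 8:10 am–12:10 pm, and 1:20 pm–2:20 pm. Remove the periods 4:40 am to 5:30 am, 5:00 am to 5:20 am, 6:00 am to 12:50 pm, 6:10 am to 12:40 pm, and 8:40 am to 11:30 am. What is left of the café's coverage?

First set merges to 1:30 am–5:10 am, 5:50 am–7:50 am, 8:10 am–12:10 pm, 1:20 pm–2:20 pm.
Second set merges to 4:40 am–5:30 am, 6:00 am–12:50 pm.
1:30 am–5:10 am minus B → 1:30 am–4:40 am.
5:50 am–7:50 am minus B → 5:50 am–6:00 am.
8:10 am–12:10 pm: fully covered by B → removed.
1:20 pm–2:20 pm: no B overlap → unchanged.

1:30 am–4:40 am, 5:50 am–6:00 am, 1:20 pm–2:20 pm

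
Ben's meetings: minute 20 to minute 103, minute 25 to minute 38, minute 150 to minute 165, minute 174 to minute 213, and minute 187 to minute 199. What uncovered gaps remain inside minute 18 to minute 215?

minute 18 to minute 20, minute 103 to minute 150, minute 165 to minute 174, minute 213 to minute 215

Covered (merged): minute 20 to minute 103, minute 150 to minute 165, minute 174 to minute 213.
Complement within minute 18 to minute 215: minute 18 to minute 20, minute 103 to minute 150, minute 165 to minute 174, minute 213 to minute 215.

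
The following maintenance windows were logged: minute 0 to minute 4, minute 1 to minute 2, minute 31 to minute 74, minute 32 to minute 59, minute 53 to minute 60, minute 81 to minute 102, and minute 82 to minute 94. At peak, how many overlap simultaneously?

3

Sweep endpoints in order; track running count of active intervals.
Peak of 3 reached at minute 53.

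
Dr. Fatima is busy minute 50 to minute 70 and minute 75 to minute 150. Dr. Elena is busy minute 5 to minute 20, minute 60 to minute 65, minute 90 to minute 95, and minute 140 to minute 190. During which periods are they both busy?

minute 50 to minute 70 ∩ B → minute 60 to minute 65.
minute 75 to minute 150 ∩ B → minute 90 to minute 95, minute 140 to minute 150.

minute 60 to minute 65, minute 90 to minute 95, minute 140 to minute 150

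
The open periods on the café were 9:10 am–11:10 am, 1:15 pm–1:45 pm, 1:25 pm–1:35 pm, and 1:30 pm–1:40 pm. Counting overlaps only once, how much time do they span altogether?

2 h 30 min

Merged: 9:10 am–11:10 am, 1:15 pm–1:45 pm.
Lengths: 2 h + 30 min = 2 h 30 min.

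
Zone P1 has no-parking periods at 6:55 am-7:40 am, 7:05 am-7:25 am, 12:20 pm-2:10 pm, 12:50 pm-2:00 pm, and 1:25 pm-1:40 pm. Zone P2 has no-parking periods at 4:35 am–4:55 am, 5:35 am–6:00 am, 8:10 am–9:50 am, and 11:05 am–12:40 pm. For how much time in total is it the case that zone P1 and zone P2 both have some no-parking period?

20 min

First set merges to 6:55 am-7:40 am, 12:20 pm-2:10 pm.
A ∩ B = 12:20 pm-12:40 pm.
Total: 20 min.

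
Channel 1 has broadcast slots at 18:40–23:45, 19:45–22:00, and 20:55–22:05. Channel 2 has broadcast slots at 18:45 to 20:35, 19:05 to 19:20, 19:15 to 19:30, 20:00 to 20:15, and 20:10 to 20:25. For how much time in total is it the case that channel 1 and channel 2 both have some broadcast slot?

First set merges to 18:40–23:45.
Second set merges to 18:45–20:35.
A ∩ B = 18:45–20:35.
Total: 1 h 50 min.

1 h 50 min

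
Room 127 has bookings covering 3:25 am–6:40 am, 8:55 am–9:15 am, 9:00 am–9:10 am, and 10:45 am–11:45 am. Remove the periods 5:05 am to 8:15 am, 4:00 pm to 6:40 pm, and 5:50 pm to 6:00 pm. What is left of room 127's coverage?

3:25 am–5:05 am, 8:55 am–9:15 am, 10:45 am–11:45 am

First set merges to 3:25 am–6:40 am, 8:55 am–9:15 am, 10:45 am–11:45 am.
Second set merges to 5:05 am–8:15 am, 4:00 pm–6:40 pm.
3:25 am–6:40 am minus B → 3:25 am–5:05 am.
8:55 am–9:15 am: no B overlap → unchanged.
10:45 am–11:45 am: no B overlap → unchanged.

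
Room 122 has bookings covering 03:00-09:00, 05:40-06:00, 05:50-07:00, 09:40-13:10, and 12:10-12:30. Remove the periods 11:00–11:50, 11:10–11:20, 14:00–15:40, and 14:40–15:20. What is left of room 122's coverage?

First set merges to 03:00–09:00, 09:40–13:10.
Second set merges to 11:00–11:50, 14:00–15:40.
03:00–09:00 is untouched.
09:40–13:10 with B removed leaves 09:40–11:00, 11:50–13:10.

03:00–09:00, 09:40–11:00, 11:50–13:10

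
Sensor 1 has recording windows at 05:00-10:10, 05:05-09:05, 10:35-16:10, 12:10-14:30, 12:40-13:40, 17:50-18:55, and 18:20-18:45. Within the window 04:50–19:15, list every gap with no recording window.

04:50-05:00, 10:10-10:35, 16:10-17:50, 18:55-19:15

The merged coverage is 05:00-10:10, 10:35-16:10, 17:50-18:55.
Uncovered inside 04:50-19:15: 04:50-05:00, 10:10-10:35, 16:10-17:50, 18:55-19:15.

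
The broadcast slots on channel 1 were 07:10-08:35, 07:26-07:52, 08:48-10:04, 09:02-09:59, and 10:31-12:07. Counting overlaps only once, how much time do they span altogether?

Merged: 07:10–08:35, 08:48–10:04, 10:31–12:07.
Lengths: 1 h 25 min + 1 h 16 min + 1 h 36 min = 4 h 17 min.

4 h 17 min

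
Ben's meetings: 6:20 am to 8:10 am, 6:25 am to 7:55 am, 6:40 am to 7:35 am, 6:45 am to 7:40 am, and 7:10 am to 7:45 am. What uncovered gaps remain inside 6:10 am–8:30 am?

6:10 am–6:20 am, 8:10 am–8:30 am

Covered (merged): 6:20 am–8:10 am.
Uncovered inside 6:10 am–8:30 am: 6:10 am–6:20 am, 8:10 am–8:30 am.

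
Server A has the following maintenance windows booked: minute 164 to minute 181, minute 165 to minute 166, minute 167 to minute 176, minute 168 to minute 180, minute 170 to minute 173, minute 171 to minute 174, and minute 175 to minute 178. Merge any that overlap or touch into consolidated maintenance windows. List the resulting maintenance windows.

minute 165 to minute 166 overlaps/touches minute 164 to minute 181 → extend to minute 164 to minute 181.
minute 167 to minute 176 overlaps/touches minute 164 to minute 181 → extend to minute 164 to minute 181.
minute 168 to minute 180 overlaps/touches minute 164 to minute 181 → extend to minute 164 to minute 181.
minute 170 to minute 173 overlaps/touches minute 164 to minute 181 → extend to minute 164 to minute 181.
minute 171 to minute 174 overlaps/touches minute 164 to minute 181 → extend to minute 164 to minute 181.
minute 175 to minute 178 overlaps/touches minute 164 to minute 181 → extend to minute 164 to minute 181.

minute 164 to minute 181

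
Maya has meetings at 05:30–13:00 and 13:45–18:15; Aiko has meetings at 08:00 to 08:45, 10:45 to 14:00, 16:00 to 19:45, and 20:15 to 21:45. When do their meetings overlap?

05:30–13:00 ∩ B → 08:00–08:45, 10:45–13:00.
13:45–18:15 ∩ B → 13:45–14:00, 16:00–18:15.

08:00–08:45, 10:45–13:00, 13:45–14:00, 16:00–18:15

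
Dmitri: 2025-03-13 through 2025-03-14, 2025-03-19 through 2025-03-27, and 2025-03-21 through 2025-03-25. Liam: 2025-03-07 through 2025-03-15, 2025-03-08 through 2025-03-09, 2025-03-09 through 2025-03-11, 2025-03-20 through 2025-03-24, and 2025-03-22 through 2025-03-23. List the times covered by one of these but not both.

Merge the first list: 2025-03-13 through 2025-03-14, 2025-03-19 through 2025-03-27.
Merge the second list: 2025-03-07 through 2025-03-15, 2025-03-20 through 2025-03-24.
A \ B = 2025-03-19 through 2025-03-19, 2025-03-25 through 2025-03-27.
B \ A = 2025-03-07 through 2025-03-12, 2025-03-15 through 2025-03-15.
Union of the two gives the symmetric difference.

2025-03-07 through 2025-03-12, 2025-03-15 through 2025-03-15, 2025-03-19 through 2025-03-19, 2025-03-25 through 2025-03-27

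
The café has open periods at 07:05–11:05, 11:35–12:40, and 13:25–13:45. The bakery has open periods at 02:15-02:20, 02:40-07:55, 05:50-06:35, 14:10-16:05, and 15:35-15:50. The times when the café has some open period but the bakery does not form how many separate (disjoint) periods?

3

Merge the second list: 02:15–02:20, 02:40–07:55, 14:10–16:05.
A \ B = 07:55–11:05, 11:35–12:40, 13:25–13:45.
That is 3 disjoint pieces.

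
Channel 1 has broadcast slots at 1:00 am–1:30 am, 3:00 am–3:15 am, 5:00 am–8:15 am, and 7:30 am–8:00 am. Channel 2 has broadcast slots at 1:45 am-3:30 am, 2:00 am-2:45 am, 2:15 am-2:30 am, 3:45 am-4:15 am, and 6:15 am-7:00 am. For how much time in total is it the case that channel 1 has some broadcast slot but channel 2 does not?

3 h

First set merges to 1:00 am–1:30 am, 3:00 am–3:15 am, 5:00 am–8:15 am.
Second set merges to 1:45 am–3:30 am, 3:45 am–4:15 am, 6:15 am–7:00 am.
A \ B = 1:00 am–1:30 am, 5:00 am–6:15 am, 7:00 am–8:15 am.
Total: 30 min + 1 h 15 min + 1 h 15 min = 3 h.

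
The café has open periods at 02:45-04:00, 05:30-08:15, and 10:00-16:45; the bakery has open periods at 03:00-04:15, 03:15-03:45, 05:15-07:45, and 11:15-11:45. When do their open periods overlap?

Second set merges to 03:00–04:15, 05:15–07:45, 11:15–11:45.
02:45–04:00 overlaps B on 03:00–04:00.
05:30–08:15 overlaps B on 05:30–07:45.
10:00–16:45 overlaps B on 11:15–11:45.

03:00–04:00, 05:30–07:45, 11:15–11:45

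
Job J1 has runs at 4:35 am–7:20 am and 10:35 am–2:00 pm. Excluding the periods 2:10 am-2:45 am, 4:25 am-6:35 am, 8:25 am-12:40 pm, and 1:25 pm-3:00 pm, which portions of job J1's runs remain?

4:35 am–7:20 am with B removed leaves 6:35 am–7:20 am.
10:35 am–2:00 pm with B removed leaves 12:40 pm–1:25 pm.

6:35 am–7:20 am, 12:40 pm–1:25 pm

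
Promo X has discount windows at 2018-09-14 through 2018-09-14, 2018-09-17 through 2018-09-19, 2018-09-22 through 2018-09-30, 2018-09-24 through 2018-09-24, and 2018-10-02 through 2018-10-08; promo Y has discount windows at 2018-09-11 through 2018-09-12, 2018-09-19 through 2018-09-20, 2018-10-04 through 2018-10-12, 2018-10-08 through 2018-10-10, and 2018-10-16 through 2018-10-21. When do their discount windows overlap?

Merge the first list: 2018-09-14 through 2018-09-14, 2018-09-17 through 2018-09-19, 2018-09-22 through 2018-09-30, 2018-10-02 through 2018-10-08.
Merge the second list: 2018-09-11 through 2018-09-12, 2018-09-19 through 2018-09-20, 2018-10-04 through 2018-10-12, 2018-10-16 through 2018-10-21.
2018-09-14 through 2018-09-14 meets no B interval.
2018-09-17 through 2018-09-19 ∩ B → 2018-09-19 through 2018-09-19.
2018-09-22 through 2018-09-30 meets no B interval.
2018-10-02 through 2018-10-08 ∩ B → 2018-10-04 through 2018-10-08.

2018-09-19 through 2018-09-19, 2018-10-04 through 2018-10-08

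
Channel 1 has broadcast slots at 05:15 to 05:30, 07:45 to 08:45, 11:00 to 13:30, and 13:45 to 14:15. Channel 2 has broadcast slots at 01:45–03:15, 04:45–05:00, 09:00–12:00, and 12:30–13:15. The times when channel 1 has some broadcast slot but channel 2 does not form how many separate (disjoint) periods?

5

A \ B = 05:15–05:30, 07:45–08:45, 12:00–12:30, 13:15–13:30, 13:45–14:15.
That is 5 disjoint pieces.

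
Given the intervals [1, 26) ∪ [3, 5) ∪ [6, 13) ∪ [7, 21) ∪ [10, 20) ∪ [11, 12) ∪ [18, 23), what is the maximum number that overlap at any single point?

5

Sweep endpoints in order; track running count of active intervals.
Peak of 5 reached at 11.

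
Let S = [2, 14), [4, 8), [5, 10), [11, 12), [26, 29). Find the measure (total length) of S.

15

Merged: [2, 14), [26, 29).
Lengths: 12 + 3 = 15.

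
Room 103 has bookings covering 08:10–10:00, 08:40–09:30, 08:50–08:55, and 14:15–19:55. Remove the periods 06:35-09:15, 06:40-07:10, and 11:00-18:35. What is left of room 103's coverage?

09:15–10:00, 18:35–19:55

First set merges to 08:10–10:00, 14:15–19:55.
Second set merges to 06:35–09:15, 11:00–18:35.
08:10–10:00 with B removed leaves 09:15–10:00.
14:15–19:55 with B removed leaves 18:35–19:55.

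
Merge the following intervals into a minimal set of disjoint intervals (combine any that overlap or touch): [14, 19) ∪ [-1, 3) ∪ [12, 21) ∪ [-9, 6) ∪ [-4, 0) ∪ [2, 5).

Sort by start: [-9, 6), [-4, 0), [-1, 3), [2, 5), [12, 21), [14, 19).
[-4, 0) overlaps/touches [-9, 6) → extend to [-9, 6).
[-1, 3) overlaps/touches [-9, 6) → extend to [-9, 6).
[2, 5) overlaps/touches [-9, 6) → extend to [-9, 6).
[12, 21) is disjoint → start new block.
[14, 19) overlaps/touches [12, 21) → extend to [12, 21).

[-9, 6) ∪ [12, 21)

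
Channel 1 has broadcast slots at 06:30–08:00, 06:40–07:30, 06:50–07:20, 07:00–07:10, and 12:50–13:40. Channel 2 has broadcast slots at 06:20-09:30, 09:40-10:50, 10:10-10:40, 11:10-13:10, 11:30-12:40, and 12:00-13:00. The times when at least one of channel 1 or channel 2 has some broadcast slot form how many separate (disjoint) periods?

First set merges to 06:30–08:00, 12:50–13:40.
Second set merges to 06:20–09:30, 09:40–10:50, 11:10–13:10.
A ∪ B = 06:20–09:30, 09:40–10:50, 11:10–13:40.
That is 3 disjoint pieces.

3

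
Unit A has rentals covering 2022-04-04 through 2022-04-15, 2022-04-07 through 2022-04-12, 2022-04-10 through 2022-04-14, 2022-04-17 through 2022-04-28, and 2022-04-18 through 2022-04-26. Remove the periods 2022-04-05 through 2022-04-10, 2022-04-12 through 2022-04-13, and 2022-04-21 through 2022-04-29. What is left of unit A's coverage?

First set merges to 2022-04-04 through 2022-04-15, 2022-04-17 through 2022-04-28.
2022-04-04 through 2022-04-15 \ B = 2022-04-04 through 2022-04-04, 2022-04-11 through 2022-04-11, 2022-04-14 through 2022-04-15.
2022-04-17 through 2022-04-28 \ B = 2022-04-17 through 2022-04-20.

2022-04-04 through 2022-04-04, 2022-04-11 through 2022-04-11, 2022-04-14 through 2022-04-15, 2022-04-17 through 2022-04-20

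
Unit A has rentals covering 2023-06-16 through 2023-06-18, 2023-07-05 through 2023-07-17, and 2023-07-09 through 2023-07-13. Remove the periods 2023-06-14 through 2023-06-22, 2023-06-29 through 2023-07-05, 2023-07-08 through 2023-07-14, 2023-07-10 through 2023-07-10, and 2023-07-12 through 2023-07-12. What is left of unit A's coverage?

2023-07-06 through 2023-07-07, 2023-07-15 through 2023-07-17

Merge the first list: 2023-06-16 through 2023-06-18, 2023-07-05 through 2023-07-17.
Merge the second list: 2023-06-14 through 2023-06-22, 2023-06-29 through 2023-07-05, 2023-07-08 through 2023-07-14.
2023-06-16 through 2023-06-18: fully covered by B → removed.
2023-07-05 through 2023-07-17 minus B → 2023-07-06 through 2023-07-07, 2023-07-15 through 2023-07-17.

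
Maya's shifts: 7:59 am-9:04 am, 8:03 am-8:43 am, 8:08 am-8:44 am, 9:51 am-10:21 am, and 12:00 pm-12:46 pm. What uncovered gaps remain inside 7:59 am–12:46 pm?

9:04 am–9:51 am, 10:21 am–12:00 pm

The merged coverage is 7:59 am–9:04 am, 9:51 am–10:21 am, 12:00 pm–12:46 pm.
Uncovered inside 7:59 am–12:46 pm: 9:04 am–9:51 am, 10:21 am–12:00 pm.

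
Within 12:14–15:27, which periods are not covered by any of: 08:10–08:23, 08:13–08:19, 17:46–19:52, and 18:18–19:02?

12:14–15:27

After merging, the occupied span is 08:10–08:23, 17:46–19:52.
Complement within 12:14–15:27: 12:14–15:27.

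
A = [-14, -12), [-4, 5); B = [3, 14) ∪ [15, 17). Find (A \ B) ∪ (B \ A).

[-14, -12) ∪ [-4, 3) ∪ [5, 14) ∪ [15, 17)

Only in the first: [-14, -12), [-4, 3).
Only in the second: [5, 14), [15, 17).
Together these are the periods covered by exactly one.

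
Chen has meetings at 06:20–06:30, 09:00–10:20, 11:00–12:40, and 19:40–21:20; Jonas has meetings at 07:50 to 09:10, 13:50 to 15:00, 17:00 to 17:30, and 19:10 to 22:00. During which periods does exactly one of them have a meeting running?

A but not B: 06:20-06:30, 09:10-10:20, 11:00-12:40.
B but not A: 07:50-09:00, 13:50-15:00, 17:00-17:30, 19:10-19:40, 21:20-22:00.
Combining gives A △ B.

06:20-06:30, 07:50-09:00, 09:10-10:20, 11:00-12:40, 13:50-15:00, 17:00-17:30, 19:10-19:40, 21:20-22:00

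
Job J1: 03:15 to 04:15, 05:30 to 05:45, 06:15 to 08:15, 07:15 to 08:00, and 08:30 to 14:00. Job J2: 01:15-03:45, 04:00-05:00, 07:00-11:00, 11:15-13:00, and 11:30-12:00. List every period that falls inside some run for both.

Merge the first list: 03:15–04:15, 05:30–05:45, 06:15–08:15, 08:30–14:00.
Merge the second list: 01:15–03:45, 04:00–05:00, 07:00–11:00, 11:15–13:00.
03:15–04:15 meets the second set on 03:15–03:45, 04:00–04:15.
05:30–05:45: no overlap with the second set.
06:15–08:15 meets the second set on 07:00–08:15.
08:30–14:00 meets the second set on 08:30–11:00, 11:15–13:00.

03:15–03:45, 04:00–04:15, 07:00–08:15, 08:30–11:00, 11:15–13:00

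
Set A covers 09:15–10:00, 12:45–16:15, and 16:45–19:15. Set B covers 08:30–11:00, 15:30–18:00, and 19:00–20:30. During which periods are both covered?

09:15-10:00 meets the second set on 09:15-10:00.
12:45-16:15 meets the second set on 15:30-16:15.
16:45-19:15 meets the second set on 16:45-18:00, 19:00-19:15.

09:15-10:00, 15:30-16:15, 16:45-18:00, 19:00-19:15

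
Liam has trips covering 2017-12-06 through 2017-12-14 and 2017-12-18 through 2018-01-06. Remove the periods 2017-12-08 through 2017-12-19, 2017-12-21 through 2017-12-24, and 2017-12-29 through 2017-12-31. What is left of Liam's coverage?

2017-12-06 through 2017-12-14 \ B = 2017-12-06 through 2017-12-07.
2017-12-18 through 2018-01-06 \ B = 2017-12-20 through 2017-12-20, 2017-12-25 through 2017-12-28, 2018-01-01 through 2018-01-06.

2017-12-06 through 2017-12-07, 2017-12-20 through 2017-12-20, 2017-12-25 through 2017-12-28, 2018-01-01 through 2018-01-06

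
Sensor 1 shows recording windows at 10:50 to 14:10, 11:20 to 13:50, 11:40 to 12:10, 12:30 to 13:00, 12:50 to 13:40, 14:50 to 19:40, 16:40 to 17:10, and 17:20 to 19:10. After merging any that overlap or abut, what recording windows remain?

10:50-14:10, 14:50-19:40

11:20-13:50 overlaps/touches 10:50-14:10 → extend to 10:50-14:10.
11:40-12:10 overlaps/touches 10:50-14:10 → extend to 10:50-14:10.
12:30-13:00 overlaps/touches 10:50-14:10 → extend to 10:50-14:10.
12:50-13:40 overlaps/touches 10:50-14:10 → extend to 10:50-14:10.
14:50-19:40 is disjoint → start new block.
16:40-17:10 overlaps/touches 14:50-19:40 → extend to 14:50-19:40.
17:20-19:10 overlaps/touches 14:50-19:40 → extend to 14:50-19:40.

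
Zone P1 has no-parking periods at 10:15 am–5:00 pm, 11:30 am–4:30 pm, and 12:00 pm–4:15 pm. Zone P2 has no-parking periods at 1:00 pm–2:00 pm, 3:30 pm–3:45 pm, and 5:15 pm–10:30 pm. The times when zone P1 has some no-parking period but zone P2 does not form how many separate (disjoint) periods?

Merge the first list: 10:15 am–5:00 pm.
A \ B = 10:15 am–1:00 pm, 2:00 pm–3:30 pm, 3:45 pm–5:00 pm.
That is 3 disjoint pieces.

3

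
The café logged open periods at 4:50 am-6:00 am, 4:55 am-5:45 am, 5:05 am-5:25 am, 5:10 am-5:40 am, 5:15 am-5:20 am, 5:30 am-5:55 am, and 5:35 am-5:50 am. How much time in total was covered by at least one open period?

Merged: 4:50 am–6:00 am.
Length: 1 h 10 min.

1 h 10 min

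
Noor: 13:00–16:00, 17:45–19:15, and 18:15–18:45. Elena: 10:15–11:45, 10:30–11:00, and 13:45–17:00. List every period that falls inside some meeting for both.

13:45-16:00

A, merged: 13:00-16:00, 17:45-19:15.
B, merged: 10:15-11:45, 13:45-17:00.
13:00-16:00 overlaps B on 13:45-16:00.
17:45-19:15 falls entirely outside B.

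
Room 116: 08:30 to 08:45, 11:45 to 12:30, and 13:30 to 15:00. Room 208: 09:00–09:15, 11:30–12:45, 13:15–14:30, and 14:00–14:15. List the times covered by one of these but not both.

Merge the second list: 09:00–09:15, 11:30–12:45, 13:15–14:30.
Only in the first: 08:30–08:45, 14:30–15:00.
Only in the second: 09:00–09:15, 11:30–11:45, 12:30–12:45, 13:15–13:30.
Together these are the periods covered by exactly one.

08:30–08:45, 09:00–09:15, 11:30–11:45, 12:30–12:45, 13:15–13:30, 14:30–15:00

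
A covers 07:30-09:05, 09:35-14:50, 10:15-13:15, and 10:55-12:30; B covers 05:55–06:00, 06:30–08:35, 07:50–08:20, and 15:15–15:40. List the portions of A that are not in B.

08:35–09:05, 09:35–14:50

Merge the first list: 07:30–09:05, 09:35–14:50.
Merge the second list: 05:55–06:00, 06:30–08:35, 15:15–15:40.
07:30–09:05 with B removed leaves 08:35–09:05.
09:35–14:50 is untouched.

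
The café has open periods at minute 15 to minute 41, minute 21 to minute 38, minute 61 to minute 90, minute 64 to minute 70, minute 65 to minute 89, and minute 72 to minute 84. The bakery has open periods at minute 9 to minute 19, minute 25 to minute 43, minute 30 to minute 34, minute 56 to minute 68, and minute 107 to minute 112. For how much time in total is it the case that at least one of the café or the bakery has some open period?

73 minutes

A, merged: minute 15 to minute 41, minute 61 to minute 90.
B, merged: minute 9 to minute 19, minute 25 to minute 43, minute 56 to minute 68, minute 107 to minute 112.
A ∪ B = minute 9 to minute 43, minute 56 to minute 90, minute 107 to minute 112.
Total: 34 minutes + 34 minutes + 5 minutes = 73 minutes.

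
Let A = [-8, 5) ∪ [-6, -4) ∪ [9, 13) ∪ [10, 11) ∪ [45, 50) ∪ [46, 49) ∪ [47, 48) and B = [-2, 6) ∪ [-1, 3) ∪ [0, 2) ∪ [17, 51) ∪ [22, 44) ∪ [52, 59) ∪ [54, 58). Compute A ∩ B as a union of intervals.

[-2, 5) ∪ [45, 50)

First set merges to [-8, 5), [9, 13), [45, 50).
Second set merges to [-2, 6), [17, 51), [52, 59).
[-8, 5) ∩ B → [-2, 5).
[9, 13) meets no B interval.
[45, 50) ∩ B → [45, 50).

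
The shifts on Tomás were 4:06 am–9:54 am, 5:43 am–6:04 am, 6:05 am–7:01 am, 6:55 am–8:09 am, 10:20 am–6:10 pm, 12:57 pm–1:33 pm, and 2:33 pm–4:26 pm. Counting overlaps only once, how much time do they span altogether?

13 h 38 min

Merged: 4:06 am–9:54 am, 10:20 am–6:10 pm.
Lengths: 5 h 48 min + 7 h 50 min = 13 h 38 min.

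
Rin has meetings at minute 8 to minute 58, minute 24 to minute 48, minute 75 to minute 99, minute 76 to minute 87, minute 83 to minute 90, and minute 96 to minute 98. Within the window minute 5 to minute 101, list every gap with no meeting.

Covered (merged): minute 8 to minute 58, minute 75 to minute 99.
Complement within minute 5 to minute 101: minute 5 to minute 8, minute 58 to minute 75, minute 99 to minute 101.

minute 5 to minute 8, minute 58 to minute 75, minute 99 to minute 101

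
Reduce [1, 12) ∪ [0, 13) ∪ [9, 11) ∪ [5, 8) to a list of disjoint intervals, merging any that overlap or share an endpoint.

[0, 13)

Sort by start: [0, 13), [1, 12), [5, 8), [9, 11).
[1, 12) overlaps/touches [0, 13) → extend to [0, 13).
[5, 8) overlaps/touches [0, 13) → extend to [0, 13).
[9, 11) overlaps/touches [0, 13) → extend to [0, 13).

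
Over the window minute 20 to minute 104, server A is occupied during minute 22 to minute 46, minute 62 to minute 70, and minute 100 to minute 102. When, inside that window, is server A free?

Covered (merged): minute 22 to minute 46, minute 62 to minute 70, minute 100 to minute 102.
Gaps within minute 20 to minute 104: minute 20 to minute 22, minute 46 to minute 62, minute 70 to minute 100, minute 102 to minute 104.

minute 20 to minute 22, minute 46 to minute 62, minute 70 to minute 100, minute 102 to minute 104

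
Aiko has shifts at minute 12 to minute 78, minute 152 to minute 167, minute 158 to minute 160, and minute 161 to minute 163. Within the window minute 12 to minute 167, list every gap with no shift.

After merging, the occupied span is minute 12 to minute 78, minute 152 to minute 167.
Gaps within minute 12 to minute 167: minute 78 to minute 152.

minute 78 to minute 152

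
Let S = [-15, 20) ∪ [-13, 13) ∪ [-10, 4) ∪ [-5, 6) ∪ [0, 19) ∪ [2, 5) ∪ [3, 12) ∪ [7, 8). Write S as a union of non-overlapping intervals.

[-13, 13) overlaps/touches [-15, 20) → extend to [-15, 20).
[-10, 4) overlaps/touches [-15, 20) → extend to [-15, 20).
[-5, 6) overlaps/touches [-15, 20) → extend to [-15, 20).
[0, 19) overlaps/touches [-15, 20) → extend to [-15, 20).
[2, 5) overlaps/touches [-15, 20) → extend to [-15, 20).
[3, 12) overlaps/touches [-15, 20) → extend to [-15, 20).
[7, 8) overlaps/touches [-15, 20) → extend to [-15, 20).

[-15, 20)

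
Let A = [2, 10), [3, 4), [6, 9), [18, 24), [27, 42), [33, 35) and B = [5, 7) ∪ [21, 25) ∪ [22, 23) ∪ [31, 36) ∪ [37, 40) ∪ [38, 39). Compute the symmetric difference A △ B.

[2, 5) ∪ [7, 10) ∪ [18, 21) ∪ [24, 25) ∪ [27, 31) ∪ [36, 37) ∪ [40, 42)

A, merged: [2, 10), [18, 24), [27, 42).
B, merged: [5, 7), [21, 25), [31, 36), [37, 40).
Only in the first: [2, 5), [7, 10), [18, 21), [27, 31), [36, 37), [40, 42).
Only in the second: [24, 25).
Together these are the periods covered by exactly one.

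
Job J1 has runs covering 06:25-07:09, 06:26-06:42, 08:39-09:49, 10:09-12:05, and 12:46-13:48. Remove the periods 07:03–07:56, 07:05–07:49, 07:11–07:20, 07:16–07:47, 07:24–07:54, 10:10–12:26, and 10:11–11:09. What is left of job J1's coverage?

First set merges to 06:25–07:09, 08:39–09:49, 10:09–12:05, 12:46–13:48.
Second set merges to 07:03–07:56, 10:10–12:26.
06:25–07:09 \ B = 06:25–07:03.
08:39–09:49: nothing removed.
10:09–12:05 \ B = 10:09–10:10.
12:46–13:48: nothing removed.

06:25–07:03, 08:39–09:49, 10:09–10:10, 12:46–13:48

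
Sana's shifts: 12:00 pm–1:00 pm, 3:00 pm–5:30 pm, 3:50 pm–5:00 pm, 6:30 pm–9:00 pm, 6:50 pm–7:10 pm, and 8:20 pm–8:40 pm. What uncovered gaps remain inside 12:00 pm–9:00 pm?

1:00 pm–3:00 pm, 5:30 pm–6:30 pm

The merged coverage is 12:00 pm–1:00 pm, 3:00 pm–5:30 pm, 6:30 pm–9:00 pm.
Uncovered inside 12:00 pm–9:00 pm: 1:00 pm–3:00 pm, 5:30 pm–6:30 pm.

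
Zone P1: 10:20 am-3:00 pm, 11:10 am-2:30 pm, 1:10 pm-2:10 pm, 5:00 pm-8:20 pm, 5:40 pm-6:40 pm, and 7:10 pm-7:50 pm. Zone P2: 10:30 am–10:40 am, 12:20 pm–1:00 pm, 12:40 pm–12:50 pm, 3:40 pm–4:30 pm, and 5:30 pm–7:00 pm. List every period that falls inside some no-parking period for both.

10:30 am–10:40 am, 12:20 pm–1:00 pm, 5:30 pm–7:00 pm

First set merges to 10:20 am–3:00 pm, 5:00 pm–8:20 pm.
Second set merges to 10:30 am–10:40 am, 12:20 pm–1:00 pm, 3:40 pm–4:30 pm, 5:30 pm–7:00 pm.
10:20 am–3:00 pm meets the second set on 10:30 am–10:40 am, 12:20 pm–1:00 pm.
5:00 pm–8:20 pm meets the second set on 5:30 pm–7:00 pm.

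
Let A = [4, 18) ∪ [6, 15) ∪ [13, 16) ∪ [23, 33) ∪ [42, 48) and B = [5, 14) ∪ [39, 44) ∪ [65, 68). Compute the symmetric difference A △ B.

[4, 5) ∪ [14, 18) ∪ [23, 33) ∪ [39, 42) ∪ [44, 48) ∪ [65, 68)

First set merges to [4, 18), [23, 33), [42, 48).
A but not B: [4, 5), [14, 18), [23, 33), [44, 48).
B but not A: [39, 42), [65, 68).
Combining gives A △ B.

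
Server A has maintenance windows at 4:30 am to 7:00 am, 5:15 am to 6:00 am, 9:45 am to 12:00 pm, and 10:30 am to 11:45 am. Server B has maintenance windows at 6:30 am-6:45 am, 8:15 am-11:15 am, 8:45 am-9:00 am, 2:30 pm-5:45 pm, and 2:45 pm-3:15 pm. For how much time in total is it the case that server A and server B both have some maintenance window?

A, merged: 4:30 am–7:00 am, 9:45 am–12:00 pm.
B, merged: 6:30 am–6:45 am, 8:15 am–11:15 am, 2:30 pm–5:45 pm.
A ∩ B = 6:30 am–6:45 am, 9:45 am–11:15 am.
Total: 15 min + 1 h 30 min = 1 h 45 min.

1 h 45 min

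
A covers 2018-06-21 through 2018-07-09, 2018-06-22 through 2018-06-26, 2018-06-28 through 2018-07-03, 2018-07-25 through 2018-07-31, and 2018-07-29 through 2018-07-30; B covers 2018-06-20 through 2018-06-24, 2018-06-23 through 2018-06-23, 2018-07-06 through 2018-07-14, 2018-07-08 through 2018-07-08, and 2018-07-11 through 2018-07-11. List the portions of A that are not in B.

2018-06-25 through 2018-07-05, 2018-07-25 through 2018-07-31

Merge the first list: 2018-06-21 through 2018-07-09, 2018-07-25 through 2018-07-31.
Merge the second list: 2018-06-20 through 2018-06-24, 2018-07-06 through 2018-07-14.
2018-06-21 through 2018-07-09 minus B → 2018-06-25 through 2018-07-05.
2018-07-25 through 2018-07-31: no B overlap → unchanged.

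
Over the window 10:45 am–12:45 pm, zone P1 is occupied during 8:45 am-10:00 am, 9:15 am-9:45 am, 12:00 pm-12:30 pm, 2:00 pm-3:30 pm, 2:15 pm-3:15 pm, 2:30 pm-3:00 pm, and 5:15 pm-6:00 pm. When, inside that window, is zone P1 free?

10:45 am–12:00 pm, 12:30 pm–12:45 pm

The merged coverage is 8:45 am–10:00 am, 12:00 pm–12:30 pm, 2:00 pm–3:30 pm, 5:15 pm–6:00 pm.
Complement within 10:45 am–12:45 pm: 10:45 am–12:00 pm, 12:30 pm–12:45 pm.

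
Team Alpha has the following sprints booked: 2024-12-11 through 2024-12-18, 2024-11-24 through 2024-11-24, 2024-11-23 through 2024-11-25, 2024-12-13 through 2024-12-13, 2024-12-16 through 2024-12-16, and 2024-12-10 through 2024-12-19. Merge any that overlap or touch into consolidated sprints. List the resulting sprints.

2024-11-23 through 2024-11-25, 2024-12-10 through 2024-12-19

Sort by start: 2024-11-23 through 2024-11-25, 2024-11-24 through 2024-11-24, 2024-12-10 through 2024-12-19, 2024-12-11 through 2024-12-18, 2024-12-13 through 2024-12-13, 2024-12-16 through 2024-12-16.
2024-11-24 through 2024-11-24 overlaps/touches 2024-11-23 through 2024-11-25 → extend to 2024-11-23 through 2024-11-25.
2024-12-10 through 2024-12-19 is disjoint → start new block.
2024-12-11 through 2024-12-18 overlaps/touches 2024-12-10 through 2024-12-19 → extend to 2024-12-10 through 2024-12-19.
2024-12-13 through 2024-12-13 overlaps/touches 2024-12-10 through 2024-12-19 → extend to 2024-12-10 through 2024-12-19.
2024-12-16 through 2024-12-16 overlaps/touches 2024-12-10 through 2024-12-19 → extend to 2024-12-10 through 2024-12-19.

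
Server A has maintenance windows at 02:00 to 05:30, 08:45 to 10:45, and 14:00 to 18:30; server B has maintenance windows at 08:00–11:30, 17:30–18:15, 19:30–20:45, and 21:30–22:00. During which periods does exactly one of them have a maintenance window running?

02:00–05:30, 08:00–08:45, 10:45–11:30, 14:00–17:30, 18:15–18:30, 19:30–20:45, 21:30–22:00

Only in the first: 02:00–05:30, 14:00–17:30, 18:15–18:30.
Only in the second: 08:00–08:45, 10:45–11:30, 19:30–20:45, 21:30–22:00.
Together these are the periods covered by exactly one.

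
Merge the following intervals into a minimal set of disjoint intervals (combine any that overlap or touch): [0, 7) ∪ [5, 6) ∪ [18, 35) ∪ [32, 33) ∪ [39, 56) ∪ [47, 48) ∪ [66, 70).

[5, 6) overlaps/touches [0, 7) → extend to [0, 7).
[18, 35) is disjoint → start new block.
[32, 33) overlaps/touches [18, 35) → extend to [18, 35).
[39, 56) is disjoint → start new block.
[47, 48) overlaps/touches [39, 56) → extend to [39, 56).
[66, 70) is disjoint → start new block.

[0, 7) ∪ [18, 35) ∪ [39, 56) ∪ [66, 70)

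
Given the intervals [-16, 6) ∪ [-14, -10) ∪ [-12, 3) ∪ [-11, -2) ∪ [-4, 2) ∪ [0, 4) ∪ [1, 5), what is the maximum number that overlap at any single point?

At 1, 5 of the intervals are simultaneously active.
No point has more.

5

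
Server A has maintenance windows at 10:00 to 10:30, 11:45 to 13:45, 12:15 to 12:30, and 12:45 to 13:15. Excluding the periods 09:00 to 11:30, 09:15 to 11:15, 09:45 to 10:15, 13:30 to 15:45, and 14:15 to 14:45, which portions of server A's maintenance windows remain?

11:45-13:30

A, merged: 10:00-10:30, 11:45-13:45.
B, merged: 09:00-11:30, 13:30-15:45.
10:00-10:30: fully covered by B → removed.
11:45-13:45 minus B → 11:45-13:30.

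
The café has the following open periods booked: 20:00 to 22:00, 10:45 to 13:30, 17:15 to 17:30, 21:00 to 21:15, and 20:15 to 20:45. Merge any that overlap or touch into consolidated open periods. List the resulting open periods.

10:45-13:30, 17:15-17:30, 20:00-22:00

Sort by start: 10:45-13:30, 17:15-17:30, 20:00-22:00, 20:15-20:45, 21:00-21:15.
17:15-17:30 is disjoint → start new block.
20:00-22:00 is disjoint → start new block.
20:15-20:45 overlaps/touches 20:00-22:00 → extend to 20:00-22:00.
21:00-21:15 overlaps/touches 20:00-22:00 → extend to 20:00-22:00.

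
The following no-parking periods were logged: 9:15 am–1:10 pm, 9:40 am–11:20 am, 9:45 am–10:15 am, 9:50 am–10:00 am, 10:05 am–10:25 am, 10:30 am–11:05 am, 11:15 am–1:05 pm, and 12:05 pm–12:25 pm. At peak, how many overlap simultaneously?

Sweep endpoints in order; track running count of active intervals.
Peak of 4 reached at 9:50 am.

4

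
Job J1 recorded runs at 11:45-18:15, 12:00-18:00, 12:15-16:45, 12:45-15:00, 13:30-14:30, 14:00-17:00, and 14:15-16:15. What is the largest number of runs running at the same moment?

At 14:15, 7 of the intervals are simultaneously active.
No point has more.

7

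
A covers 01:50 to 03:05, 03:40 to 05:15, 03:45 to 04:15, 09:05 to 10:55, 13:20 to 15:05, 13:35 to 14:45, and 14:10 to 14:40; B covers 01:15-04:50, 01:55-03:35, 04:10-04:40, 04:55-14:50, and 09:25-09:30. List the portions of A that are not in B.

04:50–04:55, 14:50–15:05

A, merged: 01:50–03:05, 03:40–05:15, 09:05–10:55, 13:20–15:05.
B, merged: 01:15–04:50, 04:55–14:50.
01:50–03:05 lies entirely inside B → drops out.
03:40–05:15 with B removed leaves 04:50–04:55.
09:05–10:55 lies entirely inside B → drops out.
13:20–15:05 with B removed leaves 14:50–15:05.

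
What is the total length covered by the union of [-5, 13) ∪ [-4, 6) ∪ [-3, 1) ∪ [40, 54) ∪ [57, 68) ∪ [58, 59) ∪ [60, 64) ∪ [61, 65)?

Merged: [-5, 13), [40, 54), [57, 68).
Lengths: 18 + 14 + 11 = 43.

43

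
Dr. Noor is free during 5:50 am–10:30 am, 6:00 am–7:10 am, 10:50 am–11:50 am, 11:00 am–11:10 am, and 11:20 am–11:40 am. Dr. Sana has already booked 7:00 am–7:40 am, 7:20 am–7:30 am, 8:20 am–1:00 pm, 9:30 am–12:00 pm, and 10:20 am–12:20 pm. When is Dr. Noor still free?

Merge the first list: 5:50 am–10:30 am, 10:50 am–11:50 am.
Merge the second list: 7:00 am–7:40 am, 8:20 am–1:00 pm.
5:50 am–10:30 am minus B → 5:50 am–7:00 am, 7:40 am–8:20 am.
10:50 am–11:50 am: fully covered by B → removed.

5:50 am–7:00 am, 7:40 am–8:20 am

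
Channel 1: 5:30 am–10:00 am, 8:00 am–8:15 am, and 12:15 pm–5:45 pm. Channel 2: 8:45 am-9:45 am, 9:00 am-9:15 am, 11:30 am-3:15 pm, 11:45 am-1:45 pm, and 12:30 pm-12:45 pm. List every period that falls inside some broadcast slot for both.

8:45 am-9:45 am, 12:15 pm-3:15 pm

A, merged: 5:30 am-10:00 am, 12:15 pm-5:45 pm.
B, merged: 8:45 am-9:45 am, 11:30 am-3:15 pm.
5:30 am-10:00 am overlaps B on 8:45 am-9:45 am.
12:15 pm-5:45 pm overlaps B on 12:15 pm-3:15 pm.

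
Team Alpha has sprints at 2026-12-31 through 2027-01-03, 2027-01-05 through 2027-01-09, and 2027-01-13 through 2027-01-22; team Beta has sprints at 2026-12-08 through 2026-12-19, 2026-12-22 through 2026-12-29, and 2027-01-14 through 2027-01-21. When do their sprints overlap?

2027-01-14 through 2027-01-21

2026-12-31 through 2027-01-03 falls entirely outside B.
2027-01-05 through 2027-01-09 falls entirely outside B.
2027-01-13 through 2027-01-22 overlaps B on 2027-01-14 through 2027-01-21.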